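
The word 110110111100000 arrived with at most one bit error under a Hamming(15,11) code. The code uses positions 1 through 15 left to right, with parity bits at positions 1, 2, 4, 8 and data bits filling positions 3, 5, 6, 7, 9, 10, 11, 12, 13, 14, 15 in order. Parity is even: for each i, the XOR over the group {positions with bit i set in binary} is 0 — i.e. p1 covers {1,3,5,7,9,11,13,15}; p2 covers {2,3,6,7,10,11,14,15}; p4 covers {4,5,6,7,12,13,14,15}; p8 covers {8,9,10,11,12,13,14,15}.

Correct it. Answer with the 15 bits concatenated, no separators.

s1 (pos 1,3,5,7,9,11,13,15): 1⊕0⊕1⊕1⊕1⊕0⊕0⊕0 = 0
s2 (pos 2,3,6,7,10,11,14,15): 1⊕0⊕0⊕1⊕1⊕0⊕0⊕0 = 1
s4 (pos 4,5,6,7,12,13,14,15): 1⊕1⊕0⊕1⊕0⊕0⊕0⊕0 = 1
s8 (pos 8,9,10,11,12,13,14,15): 1⊕1⊕1⊕0⊕0⊕0⊕0⊕0 = 1
Syndrome s8…s1 = 1110 → error at position 14.
Flip position 14: 110110111100000 → 110110111100010

110110111100010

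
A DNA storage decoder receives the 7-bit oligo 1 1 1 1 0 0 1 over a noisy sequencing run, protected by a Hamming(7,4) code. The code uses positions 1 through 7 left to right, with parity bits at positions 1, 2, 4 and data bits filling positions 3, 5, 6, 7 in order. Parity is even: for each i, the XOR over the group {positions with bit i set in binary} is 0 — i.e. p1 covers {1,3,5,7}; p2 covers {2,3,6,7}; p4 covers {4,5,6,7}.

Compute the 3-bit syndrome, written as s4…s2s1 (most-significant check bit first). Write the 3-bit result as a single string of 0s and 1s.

011

s1 (pos 1,3,5,7): 1⊕1⊕0⊕1 = 1
s2 (pos 2,3,6,7): 1⊕1⊕0⊕1 = 1
s4 (pos 4,5,6,7): 1⊕0⊕0⊕1 = 0
Syndrome s4…s1 = 011 → error at position 3.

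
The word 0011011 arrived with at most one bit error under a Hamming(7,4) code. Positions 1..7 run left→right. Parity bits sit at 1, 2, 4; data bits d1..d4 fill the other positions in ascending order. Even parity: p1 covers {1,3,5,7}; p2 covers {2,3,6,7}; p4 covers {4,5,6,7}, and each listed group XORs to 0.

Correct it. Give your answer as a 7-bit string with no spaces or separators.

0011001

s1 (pos 1,3,5,7): 0⊕1⊕0⊕1 = 0
s2 (pos 2,3,6,7): 0⊕1⊕1⊕1 = 1
s4 (pos 4,5,6,7): 1⊕0⊕1⊕1 = 1
Syndrome s4…s1 = 110 → error at position 6.
Flip position 6: 0011011 → 0011001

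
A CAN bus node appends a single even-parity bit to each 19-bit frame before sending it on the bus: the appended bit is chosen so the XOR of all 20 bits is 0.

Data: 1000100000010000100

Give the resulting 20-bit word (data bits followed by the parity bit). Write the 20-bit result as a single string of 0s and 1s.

XOR of the 19 data bits: 1⊕0⊕0⊕0⊕1⊕0⊕0⊕0⊕0⊕0⊕0⊕1⊕0⊕0⊕0⊕0⊕1⊕0⊕0 = 0
Parity bit = 0 (so all 20 bits XOR to 0).

10001000000100001000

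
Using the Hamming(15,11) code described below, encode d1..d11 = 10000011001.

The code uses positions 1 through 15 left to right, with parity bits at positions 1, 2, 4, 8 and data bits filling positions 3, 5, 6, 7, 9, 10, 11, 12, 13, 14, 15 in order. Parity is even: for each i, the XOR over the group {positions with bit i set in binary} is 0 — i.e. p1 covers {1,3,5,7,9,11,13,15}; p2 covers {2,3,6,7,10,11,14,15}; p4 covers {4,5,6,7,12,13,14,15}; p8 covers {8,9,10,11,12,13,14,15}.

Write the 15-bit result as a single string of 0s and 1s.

111000010011001

Place data at non-parity positions: p1 p2 1 p4 0 0 0 p8 0 0 1 1 0 0 1
p1 (pos 1,3,5,7,9,11,13,15): XOR of data positions = 1⊕0⊕0⊕0⊕1⊕0⊕1 = 1
p2 (pos 2,3,6,7,10,11,14,15): XOR of data positions = 1⊕0⊕0⊕0⊕1⊕0⊕1 = 1
p4 (pos 4,5,6,7,12,13,14,15): XOR of data positions = 0⊕0⊕0⊕1⊕0⊕0⊕1 = 0
p8 (pos 8,9,10,11,12,13,14,15): XOR of data positions = 0⊕0⊕1⊕1⊕0⊕0⊕1 = 1
Codeword: 111000010011001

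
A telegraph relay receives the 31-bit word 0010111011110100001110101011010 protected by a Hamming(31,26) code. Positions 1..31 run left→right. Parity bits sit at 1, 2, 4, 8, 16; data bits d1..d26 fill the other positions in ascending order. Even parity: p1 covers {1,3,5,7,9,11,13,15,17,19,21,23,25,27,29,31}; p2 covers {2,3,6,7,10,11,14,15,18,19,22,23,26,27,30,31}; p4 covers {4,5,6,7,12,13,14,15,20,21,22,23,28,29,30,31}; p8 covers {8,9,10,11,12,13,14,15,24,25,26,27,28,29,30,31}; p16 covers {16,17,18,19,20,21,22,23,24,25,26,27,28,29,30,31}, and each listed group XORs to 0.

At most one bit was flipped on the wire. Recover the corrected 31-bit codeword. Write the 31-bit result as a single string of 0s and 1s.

s1 (pos 1,3,5,7,9,11,13,15,17,19,21,23,25,27,29,31): 0⊕1⊕1⊕1⊕1⊕1⊕0⊕0⊕0⊕1⊕1⊕1⊕1⊕1⊕0⊕0 = 0
s2 (pos 2,3,6,7,10,11,14,15,18,19,22,23,26,27,30,31): 0⊕1⊕1⊕1⊕1⊕1⊕1⊕0⊕0⊕1⊕0⊕1⊕0⊕1⊕1⊕0 = 0
s4 (pos 4,5,6,7,12,13,14,15,20,21,22,23,28,29,30,31): 0⊕1⊕1⊕1⊕1⊕0⊕1⊕0⊕1⊕1⊕0⊕1⊕1⊕0⊕1⊕0 = 0
s8 (pos 8,9,10,11,12,13,14,15,24,25,26,27,28,29,30,31): 0⊕1⊕1⊕1⊕1⊕0⊕1⊕0⊕0⊕1⊕0⊕1⊕1⊕0⊕1⊕0 = 1
s16 (pos 16,17,18,19,20,21,22,23,24,25,26,27,28,29,30,31): 0⊕0⊕0⊕1⊕1⊕1⊕0⊕1⊕0⊕1⊕0⊕1⊕1⊕0⊕1⊕0 = 0
Syndrome s16…s1 = 01000 → error at position 8.
Flip position 8: 0010111011110100001110101011010 → 0010111111110100001110101011010

0010111111110100001110101011010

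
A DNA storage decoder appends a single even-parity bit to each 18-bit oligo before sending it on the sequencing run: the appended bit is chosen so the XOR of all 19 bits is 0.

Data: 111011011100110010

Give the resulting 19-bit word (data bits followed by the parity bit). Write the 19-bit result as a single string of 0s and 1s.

1110110111001100101

XOR of the 18 data bits: 1⊕1⊕1⊕0⊕1⊕1⊕0⊕1⊕1⊕1⊕0⊕0⊕1⊕1⊕0⊕0⊕1⊕0 = 1
Parity bit = 1 (so all 19 bits XOR to 0).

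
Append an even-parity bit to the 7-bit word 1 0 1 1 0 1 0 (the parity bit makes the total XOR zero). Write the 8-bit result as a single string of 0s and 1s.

XOR of the 7 data bits: 1⊕0⊕1⊕1⊕0⊕1⊕0 = 0
Parity bit = 0 (so all 8 bits XOR to 0).

10110100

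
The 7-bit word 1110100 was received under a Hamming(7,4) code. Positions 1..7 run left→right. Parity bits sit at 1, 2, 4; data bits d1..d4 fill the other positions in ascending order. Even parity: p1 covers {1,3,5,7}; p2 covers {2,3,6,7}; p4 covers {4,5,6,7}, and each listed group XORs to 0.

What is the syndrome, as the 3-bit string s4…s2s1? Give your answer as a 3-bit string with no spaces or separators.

101

s1 (pos 1,3,5,7): 1⊕1⊕1⊕0 = 1
s2 (pos 2,3,6,7): 1⊕1⊕0⊕0 = 0
s4 (pos 4,5,6,7): 0⊕1⊕0⊕0 = 1
Syndrome s4…s1 = 101 → error at position 5.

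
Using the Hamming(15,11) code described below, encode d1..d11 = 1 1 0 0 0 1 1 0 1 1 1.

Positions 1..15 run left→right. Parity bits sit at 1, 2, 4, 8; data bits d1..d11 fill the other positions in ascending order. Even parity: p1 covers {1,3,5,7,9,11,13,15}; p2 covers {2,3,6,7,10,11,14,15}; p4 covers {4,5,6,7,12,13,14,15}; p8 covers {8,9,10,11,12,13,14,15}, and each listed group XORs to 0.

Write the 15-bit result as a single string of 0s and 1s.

Place data at non-parity positions: p1 p2 1 p4 1 0 0 p8 0 1 1 0 1 1 1
p1 (pos 1,3,5,7,9,11,13,15): XOR of data positions = 1⊕1⊕0⊕0⊕1⊕1⊕1 = 1
p2 (pos 2,3,6,7,10,11,14,15): XOR of data positions = 1⊕0⊕0⊕1⊕1⊕1⊕1 = 1
p4 (pos 4,5,6,7,12,13,14,15): XOR of data positions = 1⊕0⊕0⊕0⊕1⊕1⊕1 = 0
p8 (pos 8,9,10,11,12,13,14,15): XOR of data positions = 0⊕1⊕1⊕0⊕1⊕1⊕1 = 1
Codeword: 111010010110111

111010010110111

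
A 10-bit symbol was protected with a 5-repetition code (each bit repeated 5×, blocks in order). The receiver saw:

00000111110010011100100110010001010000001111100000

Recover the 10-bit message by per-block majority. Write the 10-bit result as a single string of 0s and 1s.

0101100010

Block 1 (00000): 0 ones → 0
Block 2 (11111): 5 ones → 1
Block 3 (00100): 1 one → 0
Block 4 (11100): 3 ones → 1
Block 5 (10011): 3 ones → 1
Block 6 (00100): 1 one → 0
Block 7 (01010): 2 ones → 0
Block 8 (00000): 0 ones → 0
Block 9 (11111): 5 ones → 1
Block 10 (00000): 0 ones → 0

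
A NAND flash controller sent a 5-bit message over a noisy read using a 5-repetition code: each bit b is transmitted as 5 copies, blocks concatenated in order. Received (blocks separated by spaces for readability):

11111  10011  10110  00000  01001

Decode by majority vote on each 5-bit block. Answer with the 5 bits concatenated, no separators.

11100

Block 1 (11111): 5 ones → 1
Block 2 (10011): 3 ones → 1
Block 3 (10110): 3 ones → 1
Block 4 (00000): 0 ones → 0
Block 5 (01001): 2 ones → 0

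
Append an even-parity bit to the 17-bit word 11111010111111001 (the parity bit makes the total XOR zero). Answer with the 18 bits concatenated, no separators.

XOR of the 17 data bits: 1⊕1⊕1⊕1⊕1⊕0⊕1⊕0⊕1⊕1⊕1⊕1⊕1⊕1⊕0⊕0⊕1 = 1
Parity bit = 1 (so all 18 bits XOR to 0).

111110101111110011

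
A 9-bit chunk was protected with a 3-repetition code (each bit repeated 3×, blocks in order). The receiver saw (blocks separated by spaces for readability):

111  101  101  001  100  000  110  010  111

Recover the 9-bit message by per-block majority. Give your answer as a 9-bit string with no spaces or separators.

Block 1 (111): 3 ones → 1
Block 2 (101): 2 ones → 1
Block 3 (101): 2 ones → 1
Block 4 (001): 1 one → 0
Block 5 (100): 1 one → 0
Block 6 (000): 0 ones → 0
Block 7 (110): 2 ones → 1
Block 8 (010): 1 one → 0
Block 9 (111): 3 ones → 1

111000101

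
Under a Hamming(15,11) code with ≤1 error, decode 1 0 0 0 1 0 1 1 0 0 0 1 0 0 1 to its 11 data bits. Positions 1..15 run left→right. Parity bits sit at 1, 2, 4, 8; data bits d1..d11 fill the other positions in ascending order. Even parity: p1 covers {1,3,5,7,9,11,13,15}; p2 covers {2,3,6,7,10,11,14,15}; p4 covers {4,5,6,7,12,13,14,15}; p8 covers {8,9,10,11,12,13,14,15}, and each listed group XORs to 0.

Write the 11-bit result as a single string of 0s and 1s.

s1 (pos 1,3,5,7,9,11,13,15): 1⊕0⊕1⊕1⊕0⊕0⊕0⊕1 = 0
s2 (pos 2,3,6,7,10,11,14,15): 0⊕0⊕0⊕1⊕0⊕0⊕0⊕1 = 0
s4 (pos 4,5,6,7,12,13,14,15): 0⊕1⊕0⊕1⊕1⊕0⊕0⊕1 = 0
s8 (pos 8,9,10,11,12,13,14,15): 1⊕0⊕0⊕0⊕1⊕0⊕0⊕1 = 1
Syndrome s8…s1 = 1000 → error at position 8.
Flip position 8: 100010110001001 → 100010100001001
Read data bits from positions 3,5,6,7,9,10,11,12,13,14,15: 01010001001

01010001001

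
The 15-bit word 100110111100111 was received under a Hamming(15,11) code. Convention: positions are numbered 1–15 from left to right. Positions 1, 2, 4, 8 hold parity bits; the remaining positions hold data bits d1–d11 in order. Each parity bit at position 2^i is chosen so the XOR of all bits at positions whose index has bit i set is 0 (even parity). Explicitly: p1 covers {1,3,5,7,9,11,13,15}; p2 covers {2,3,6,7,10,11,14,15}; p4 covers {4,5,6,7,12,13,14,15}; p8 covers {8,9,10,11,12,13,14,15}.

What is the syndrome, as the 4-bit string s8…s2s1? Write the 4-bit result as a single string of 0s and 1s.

s1 (pos 1,3,5,7,9,11,13,15): 1⊕0⊕1⊕1⊕1⊕0⊕1⊕1 = 0
s2 (pos 2,3,6,7,10,11,14,15): 0⊕0⊕0⊕1⊕1⊕0⊕1⊕1 = 0
s4 (pos 4,5,6,7,12,13,14,15): 1⊕1⊕0⊕1⊕0⊕1⊕1⊕1 = 0
s8 (pos 8,9,10,11,12,13,14,15): 1⊕1⊕1⊕0⊕0⊕1⊕1⊕1 = 0
Syndrome s8…s1 = 0000 → no error.

0000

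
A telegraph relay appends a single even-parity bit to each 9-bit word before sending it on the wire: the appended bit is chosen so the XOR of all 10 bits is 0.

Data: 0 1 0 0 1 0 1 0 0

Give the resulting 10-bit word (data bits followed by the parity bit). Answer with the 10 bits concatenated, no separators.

0100101001

XOR of the 9 data bits: 0⊕1⊕0⊕0⊕1⊕0⊕1⊕0⊕0 = 1
Parity bit = 1 (so all 10 bits XOR to 0).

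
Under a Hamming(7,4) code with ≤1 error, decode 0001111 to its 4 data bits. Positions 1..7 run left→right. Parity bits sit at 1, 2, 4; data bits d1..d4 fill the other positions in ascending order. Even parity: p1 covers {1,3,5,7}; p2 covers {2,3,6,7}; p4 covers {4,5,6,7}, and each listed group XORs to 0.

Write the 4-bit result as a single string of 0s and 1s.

0111

s1 (pos 1,3,5,7): 0⊕0⊕1⊕1 = 0
s2 (pos 2,3,6,7): 0⊕0⊕1⊕1 = 0
s4 (pos 4,5,6,7): 1⊕1⊕1⊕1 = 0
Syndrome s4…s1 = 000 → no error.
Read data bits from positions 3,5,6,7: 0111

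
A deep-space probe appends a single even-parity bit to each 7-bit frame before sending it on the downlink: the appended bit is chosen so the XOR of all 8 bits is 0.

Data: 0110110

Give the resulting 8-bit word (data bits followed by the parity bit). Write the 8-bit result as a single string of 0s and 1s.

01101100

XOR of the 7 data bits: 0⊕1⊕1⊕0⊕1⊕1⊕0 = 0
Parity bit = 0 (so all 8 bits XOR to 0).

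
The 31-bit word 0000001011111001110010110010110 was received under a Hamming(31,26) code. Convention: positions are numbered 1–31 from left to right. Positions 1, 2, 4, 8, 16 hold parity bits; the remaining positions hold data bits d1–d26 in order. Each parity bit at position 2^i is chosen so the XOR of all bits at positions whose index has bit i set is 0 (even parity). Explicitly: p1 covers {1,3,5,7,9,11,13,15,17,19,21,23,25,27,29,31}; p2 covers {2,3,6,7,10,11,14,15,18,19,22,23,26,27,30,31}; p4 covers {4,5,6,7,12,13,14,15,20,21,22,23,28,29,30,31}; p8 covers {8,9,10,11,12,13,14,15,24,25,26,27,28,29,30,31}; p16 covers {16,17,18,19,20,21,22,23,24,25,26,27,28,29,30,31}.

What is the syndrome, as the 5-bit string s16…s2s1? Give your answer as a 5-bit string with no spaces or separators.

11111

s1 (pos 1,3,5,7,9,11,13,15,17,19,21,23,25,27,29,31): 0⊕0⊕0⊕1⊕1⊕1⊕1⊕0⊕1⊕0⊕1⊕1⊕0⊕1⊕1⊕0 = 1
s2 (pos 2,3,6,7,10,11,14,15,18,19,22,23,26,27,30,31): 0⊕0⊕0⊕1⊕1⊕1⊕0⊕0⊕1⊕0⊕0⊕1⊕0⊕1⊕1⊕0 = 1
s4 (pos 4,5,6,7,12,13,14,15,20,21,22,23,28,29,30,31): 0⊕0⊕0⊕1⊕1⊕1⊕0⊕0⊕0⊕1⊕0⊕1⊕0⊕1⊕1⊕0 = 1
s8 (pos 8,9,10,11,12,13,14,15,24,25,26,27,28,29,30,31): 0⊕1⊕1⊕1⊕1⊕1⊕0⊕0⊕1⊕0⊕0⊕1⊕0⊕1⊕1⊕0 = 1
s16 (pos 16,17,18,19,20,21,22,23,24,25,26,27,28,29,30,31): 1⊕1⊕1⊕0⊕0⊕1⊕0⊕1⊕1⊕0⊕0⊕1⊕0⊕1⊕1⊕0 = 1
Syndrome s16…s1 = 11111 → error at position 31.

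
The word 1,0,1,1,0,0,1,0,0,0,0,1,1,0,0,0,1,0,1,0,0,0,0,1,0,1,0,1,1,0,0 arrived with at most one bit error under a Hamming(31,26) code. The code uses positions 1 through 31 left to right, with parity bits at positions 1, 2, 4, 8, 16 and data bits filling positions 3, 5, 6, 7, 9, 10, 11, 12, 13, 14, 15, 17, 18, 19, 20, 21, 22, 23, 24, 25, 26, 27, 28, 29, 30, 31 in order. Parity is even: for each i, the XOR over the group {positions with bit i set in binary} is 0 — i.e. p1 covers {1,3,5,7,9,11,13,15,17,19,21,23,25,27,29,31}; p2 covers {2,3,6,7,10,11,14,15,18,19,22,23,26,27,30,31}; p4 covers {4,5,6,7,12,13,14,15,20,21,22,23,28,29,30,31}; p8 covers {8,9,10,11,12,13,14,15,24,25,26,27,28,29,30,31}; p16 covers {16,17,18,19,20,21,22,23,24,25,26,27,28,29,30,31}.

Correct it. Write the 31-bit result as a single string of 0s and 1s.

0011001000011000101000010101100

s1 (pos 1,3,5,7,9,11,13,15,17,19,21,23,25,27,29,31): 1⊕1⊕0⊕1⊕0⊕0⊕1⊕0⊕1⊕1⊕0⊕0⊕0⊕0⊕1⊕0 = 1
s2 (pos 2,3,6,7,10,11,14,15,18,19,22,23,26,27,30,31): 0⊕1⊕0⊕1⊕0⊕0⊕0⊕0⊕0⊕1⊕0⊕0⊕1⊕0⊕0⊕0 = 0
s4 (pos 4,5,6,7,12,13,14,15,20,21,22,23,28,29,30,31): 1⊕0⊕0⊕1⊕1⊕1⊕0⊕0⊕0⊕0⊕0⊕0⊕1⊕1⊕0⊕0 = 0
s8 (pos 8,9,10,11,12,13,14,15,24,25,26,27,28,29,30,31): 0⊕0⊕0⊕0⊕1⊕1⊕0⊕0⊕1⊕0⊕1⊕0⊕1⊕1⊕0⊕0 = 0
s16 (pos 16,17,18,19,20,21,22,23,24,25,26,27,28,29,30,31): 0⊕1⊕0⊕1⊕0⊕0⊕0⊕0⊕1⊕0⊕1⊕0⊕1⊕1⊕0⊕0 = 0
Syndrome s16…s1 = 00001 → error at position 1.
Flip position 1: 1011001000011000101000010101100 → 0011001000011000101000010101100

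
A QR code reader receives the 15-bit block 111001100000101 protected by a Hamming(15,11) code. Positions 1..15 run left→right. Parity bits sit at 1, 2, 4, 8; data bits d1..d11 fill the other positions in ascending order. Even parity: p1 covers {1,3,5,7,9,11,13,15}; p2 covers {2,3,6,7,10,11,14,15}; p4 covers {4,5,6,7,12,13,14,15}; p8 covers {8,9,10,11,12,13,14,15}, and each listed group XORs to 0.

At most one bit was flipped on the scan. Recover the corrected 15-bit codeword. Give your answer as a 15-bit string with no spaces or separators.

s1 (pos 1,3,5,7,9,11,13,15): 1⊕1⊕0⊕1⊕0⊕0⊕1⊕1 = 1
s2 (pos 2,3,6,7,10,11,14,15): 1⊕1⊕1⊕1⊕0⊕0⊕0⊕1 = 1
s4 (pos 4,5,6,7,12,13,14,15): 0⊕0⊕1⊕1⊕0⊕1⊕0⊕1 = 0
s8 (pos 8,9,10,11,12,13,14,15): 0⊕0⊕0⊕0⊕0⊕1⊕0⊕1 = 0
Syndrome s8…s1 = 0011 → error at position 3.
Flip position 3: 111001100000101 → 110001100000101

110001100000101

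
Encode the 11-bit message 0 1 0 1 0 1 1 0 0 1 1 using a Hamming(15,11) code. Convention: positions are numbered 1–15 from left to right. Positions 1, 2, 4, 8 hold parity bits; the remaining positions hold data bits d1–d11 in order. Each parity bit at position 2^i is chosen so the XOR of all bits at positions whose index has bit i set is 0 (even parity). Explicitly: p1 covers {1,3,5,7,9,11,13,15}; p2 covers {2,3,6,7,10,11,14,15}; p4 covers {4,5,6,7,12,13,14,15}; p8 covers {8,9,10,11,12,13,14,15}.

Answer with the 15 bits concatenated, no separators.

010010100110011

Place data at non-parity positions: p1 p2 0 p4 1 0 1 p8 0 1 1 0 0 1 1
p1 (pos 1,3,5,7,9,11,13,15): XOR of data positions = 0⊕1⊕1⊕0⊕1⊕0⊕1 = 0
p2 (pos 2,3,6,7,10,11,14,15): XOR of data positions = 0⊕0⊕1⊕1⊕1⊕1⊕1 = 1
p4 (pos 4,5,6,7,12,13,14,15): XOR of data positions = 1⊕0⊕1⊕0⊕0⊕1⊕1 = 0
p8 (pos 8,9,10,11,12,13,14,15): XOR of data positions = 0⊕1⊕1⊕0⊕0⊕1⊕1 = 0
Codeword: 010010100110011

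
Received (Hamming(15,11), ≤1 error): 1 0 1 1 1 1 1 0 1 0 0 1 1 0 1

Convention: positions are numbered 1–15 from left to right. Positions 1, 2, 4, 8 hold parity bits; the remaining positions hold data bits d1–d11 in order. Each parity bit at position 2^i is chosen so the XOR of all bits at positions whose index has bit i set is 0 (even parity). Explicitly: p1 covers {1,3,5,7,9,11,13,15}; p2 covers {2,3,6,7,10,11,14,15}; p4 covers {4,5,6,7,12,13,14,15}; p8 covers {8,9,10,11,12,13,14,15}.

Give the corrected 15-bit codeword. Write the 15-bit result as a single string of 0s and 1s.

s1 (pos 1,3,5,7,9,11,13,15): 1⊕1⊕1⊕1⊕1⊕0⊕1⊕1 = 1
s2 (pos 2,3,6,7,10,11,14,15): 0⊕1⊕1⊕1⊕0⊕0⊕0⊕1 = 0
s4 (pos 4,5,6,7,12,13,14,15): 1⊕1⊕1⊕1⊕1⊕1⊕0⊕1 = 1
s8 (pos 8,9,10,11,12,13,14,15): 0⊕1⊕0⊕0⊕1⊕1⊕0⊕1 = 0
Syndrome s8…s1 = 0101 → error at position 5.
Flip position 5: 101111101001101 → 101101101001101

101101101001101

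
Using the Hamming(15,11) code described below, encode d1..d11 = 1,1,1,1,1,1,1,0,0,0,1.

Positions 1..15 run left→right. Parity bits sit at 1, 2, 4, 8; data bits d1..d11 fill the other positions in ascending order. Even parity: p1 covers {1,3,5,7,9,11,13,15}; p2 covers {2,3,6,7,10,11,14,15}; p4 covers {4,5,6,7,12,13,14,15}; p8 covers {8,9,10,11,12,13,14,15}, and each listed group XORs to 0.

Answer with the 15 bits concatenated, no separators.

Place data at non-parity positions: p1 p2 1 p4 1 1 1 p8 1 1 1 0 0 0 1
p1 (pos 1,3,5,7,9,11,13,15): XOR of data positions = 1⊕1⊕1⊕1⊕1⊕0⊕1 = 0
p2 (pos 2,3,6,7,10,11,14,15): XOR of data positions = 1⊕1⊕1⊕1⊕1⊕0⊕1 = 0
p4 (pos 4,5,6,7,12,13,14,15): XOR of data positions = 1⊕1⊕1⊕0⊕0⊕0⊕1 = 0
p8 (pos 8,9,10,11,12,13,14,15): XOR of data positions = 1⊕1⊕1⊕0⊕0⊕0⊕1 = 0
Codeword: 001011101110001

001011101110001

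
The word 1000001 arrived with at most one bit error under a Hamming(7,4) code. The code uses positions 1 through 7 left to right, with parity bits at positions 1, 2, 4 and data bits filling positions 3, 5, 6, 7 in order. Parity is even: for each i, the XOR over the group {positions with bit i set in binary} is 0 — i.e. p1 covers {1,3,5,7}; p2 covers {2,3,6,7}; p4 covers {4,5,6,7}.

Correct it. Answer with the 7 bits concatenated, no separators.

1000011

s1 (pos 1,3,5,7): 1⊕0⊕0⊕1 = 0
s2 (pos 2,3,6,7): 0⊕0⊕0⊕1 = 1
s4 (pos 4,5,6,7): 0⊕0⊕0⊕1 = 1
Syndrome s4…s1 = 110 → error at position 6.
Flip position 6: 1000001 → 1000011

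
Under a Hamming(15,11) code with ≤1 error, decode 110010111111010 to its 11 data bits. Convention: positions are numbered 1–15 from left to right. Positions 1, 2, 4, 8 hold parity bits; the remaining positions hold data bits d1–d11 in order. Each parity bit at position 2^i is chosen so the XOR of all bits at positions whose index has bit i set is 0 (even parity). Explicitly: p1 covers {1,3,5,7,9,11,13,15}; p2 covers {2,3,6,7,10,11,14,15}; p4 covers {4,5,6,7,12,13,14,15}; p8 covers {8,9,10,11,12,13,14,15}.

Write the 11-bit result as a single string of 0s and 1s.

11011111010

s1 (pos 1,3,5,7,9,11,13,15): 1⊕0⊕1⊕1⊕1⊕1⊕0⊕0 = 1
s2 (pos 2,3,6,7,10,11,14,15): 1⊕0⊕0⊕1⊕1⊕1⊕1⊕0 = 1
s4 (pos 4,5,6,7,12,13,14,15): 0⊕1⊕0⊕1⊕1⊕0⊕1⊕0 = 0
s8 (pos 8,9,10,11,12,13,14,15): 1⊕1⊕1⊕1⊕1⊕0⊕1⊕0 = 0
Syndrome s8…s1 = 0011 → error at position 3.
Flip position 3: 110010111111010 → 111010111111010
Read data bits from positions 3,5,6,7,9,10,11,12,13,14,15: 11011111010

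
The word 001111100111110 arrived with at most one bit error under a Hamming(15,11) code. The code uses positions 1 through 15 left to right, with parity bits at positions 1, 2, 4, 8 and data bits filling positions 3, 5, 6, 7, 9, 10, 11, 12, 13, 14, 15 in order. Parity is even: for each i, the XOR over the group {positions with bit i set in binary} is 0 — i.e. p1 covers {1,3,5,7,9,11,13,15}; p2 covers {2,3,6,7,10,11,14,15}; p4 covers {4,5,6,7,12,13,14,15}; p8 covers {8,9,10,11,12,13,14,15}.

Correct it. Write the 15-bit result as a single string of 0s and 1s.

001111100111010

s1 (pos 1,3,5,7,9,11,13,15): 0⊕1⊕1⊕1⊕0⊕1⊕1⊕0 = 1
s2 (pos 2,3,6,7,10,11,14,15): 0⊕1⊕1⊕1⊕1⊕1⊕1⊕0 = 0
s4 (pos 4,5,6,7,12,13,14,15): 1⊕1⊕1⊕1⊕1⊕1⊕1⊕0 = 1
s8 (pos 8,9,10,11,12,13,14,15): 0⊕0⊕1⊕1⊕1⊕1⊕1⊕0 = 1
Syndrome s8…s1 = 1101 → error at position 13.
Flip position 13: 001111100111110 → 001111100111010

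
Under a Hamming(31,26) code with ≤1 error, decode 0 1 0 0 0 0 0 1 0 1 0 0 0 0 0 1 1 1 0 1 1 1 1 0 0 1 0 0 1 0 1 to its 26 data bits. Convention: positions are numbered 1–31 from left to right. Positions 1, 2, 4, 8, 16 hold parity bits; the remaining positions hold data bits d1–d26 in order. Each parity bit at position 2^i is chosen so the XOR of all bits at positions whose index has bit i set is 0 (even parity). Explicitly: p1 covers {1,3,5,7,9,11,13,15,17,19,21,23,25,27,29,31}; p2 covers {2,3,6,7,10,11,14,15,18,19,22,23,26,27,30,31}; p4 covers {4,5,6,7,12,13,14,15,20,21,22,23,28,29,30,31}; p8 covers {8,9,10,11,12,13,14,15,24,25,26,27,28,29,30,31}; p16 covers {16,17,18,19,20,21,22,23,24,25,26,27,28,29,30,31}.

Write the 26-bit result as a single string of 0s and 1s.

s1 (pos 1,3,5,7,9,11,13,15,17,19,21,23,25,27,29,31): 0⊕0⊕0⊕0⊕0⊕0⊕0⊕0⊕1⊕0⊕1⊕1⊕0⊕0⊕1⊕1 = 1
s2 (pos 2,3,6,7,10,11,14,15,18,19,22,23,26,27,30,31): 1⊕0⊕0⊕0⊕1⊕0⊕0⊕0⊕1⊕0⊕1⊕1⊕1⊕0⊕0⊕1 = 1
s4 (pos 4,5,6,7,12,13,14,15,20,21,22,23,28,29,30,31): 0⊕0⊕0⊕0⊕0⊕0⊕0⊕0⊕1⊕1⊕1⊕1⊕0⊕1⊕0⊕1 = 0
s8 (pos 8,9,10,11,12,13,14,15,24,25,26,27,28,29,30,31): 1⊕0⊕1⊕0⊕0⊕0⊕0⊕0⊕0⊕0⊕1⊕0⊕0⊕1⊕0⊕1 = 1
s16 (pos 16,17,18,19,20,21,22,23,24,25,26,27,28,29,30,31): 1⊕1⊕1⊕0⊕1⊕1⊕1⊕1⊕0⊕0⊕1⊕0⊕0⊕1⊕0⊕1 = 0
Syndrome s16…s1 = 01011 → error at position 11.
Flip position 11: 0100000101000001110111100100101 → 0100000101100001110111100100101
Read data bits from positions 3,5,6,7,9,10,11,12,13,14,15,17,18,19,20,21,22,23,24,25,26,27,28,29,30,31: 00000110000110111100100101

00000110000110111100100101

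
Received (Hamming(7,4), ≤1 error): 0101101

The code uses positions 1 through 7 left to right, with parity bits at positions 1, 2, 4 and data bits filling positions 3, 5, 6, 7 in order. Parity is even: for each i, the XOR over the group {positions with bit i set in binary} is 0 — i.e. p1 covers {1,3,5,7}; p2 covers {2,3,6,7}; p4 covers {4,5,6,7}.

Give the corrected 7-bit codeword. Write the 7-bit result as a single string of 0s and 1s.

0100101

s1 (pos 1,3,5,7): 0⊕0⊕1⊕1 = 0
s2 (pos 2,3,6,7): 1⊕0⊕0⊕1 = 0
s4 (pos 4,5,6,7): 1⊕1⊕0⊕1 = 1
Syndrome s4…s1 = 100 → error at position 4.
Flip position 4: 0101101 → 0100101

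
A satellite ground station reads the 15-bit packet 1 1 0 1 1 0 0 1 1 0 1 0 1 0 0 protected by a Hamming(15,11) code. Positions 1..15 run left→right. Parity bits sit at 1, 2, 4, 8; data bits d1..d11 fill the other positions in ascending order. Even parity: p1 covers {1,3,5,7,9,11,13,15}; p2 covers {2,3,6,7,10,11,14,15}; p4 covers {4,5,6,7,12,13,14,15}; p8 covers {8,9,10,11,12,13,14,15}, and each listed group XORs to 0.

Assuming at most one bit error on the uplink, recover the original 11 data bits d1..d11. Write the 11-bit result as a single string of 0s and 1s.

s1 (pos 1,3,5,7,9,11,13,15): 1⊕0⊕1⊕0⊕1⊕1⊕1⊕0 = 1
s2 (pos 2,3,6,7,10,11,14,15): 1⊕0⊕0⊕0⊕0⊕1⊕0⊕0 = 0
s4 (pos 4,5,6,7,12,13,14,15): 1⊕1⊕0⊕0⊕0⊕1⊕0⊕0 = 1
s8 (pos 8,9,10,11,12,13,14,15): 1⊕1⊕0⊕1⊕0⊕1⊕0⊕0 = 0
Syndrome s8…s1 = 0101 → error at position 5.
Flip position 5: 110110011010100 → 110100011010100
Read data bits from positions 3,5,6,7,9,10,11,12,13,14,15: 00001010100

00001010100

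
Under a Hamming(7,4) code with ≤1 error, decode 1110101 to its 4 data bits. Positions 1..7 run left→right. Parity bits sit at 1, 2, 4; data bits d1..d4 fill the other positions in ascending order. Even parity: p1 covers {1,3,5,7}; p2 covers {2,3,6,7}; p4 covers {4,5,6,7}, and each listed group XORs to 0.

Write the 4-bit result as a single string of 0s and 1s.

1101

s1 (pos 1,3,5,7): 1⊕1⊕1⊕1 = 0
s2 (pos 2,3,6,7): 1⊕1⊕0⊕1 = 1
s4 (pos 4,5,6,7): 0⊕1⊕0⊕1 = 0
Syndrome s4…s1 = 010 → error at position 2.
Flip position 2: 1110101 → 1010101
Read data bits from positions 3,5,6,7: 1101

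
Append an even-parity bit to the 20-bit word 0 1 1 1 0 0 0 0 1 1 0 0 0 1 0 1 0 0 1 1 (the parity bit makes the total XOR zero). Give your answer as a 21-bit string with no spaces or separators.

XOR of the 20 data bits: 0⊕1⊕1⊕1⊕0⊕0⊕0⊕0⊕1⊕1⊕0⊕0⊕0⊕1⊕0⊕1⊕0⊕0⊕1⊕1 = 1
Parity bit = 1 (so all 21 bits XOR to 0).

011100001100010100111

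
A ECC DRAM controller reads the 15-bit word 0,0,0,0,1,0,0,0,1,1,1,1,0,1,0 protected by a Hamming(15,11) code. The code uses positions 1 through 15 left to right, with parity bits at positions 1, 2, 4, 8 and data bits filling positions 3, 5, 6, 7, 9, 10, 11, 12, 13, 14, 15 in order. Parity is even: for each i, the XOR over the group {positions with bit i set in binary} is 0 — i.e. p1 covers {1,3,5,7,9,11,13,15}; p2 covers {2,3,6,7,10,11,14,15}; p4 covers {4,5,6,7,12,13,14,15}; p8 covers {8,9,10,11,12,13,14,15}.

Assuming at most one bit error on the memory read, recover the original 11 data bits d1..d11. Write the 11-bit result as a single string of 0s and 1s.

01001111011

s1 (pos 1,3,5,7,9,11,13,15): 0⊕0⊕1⊕0⊕1⊕1⊕0⊕0 = 1
s2 (pos 2,3,6,7,10,11,14,15): 0⊕0⊕0⊕0⊕1⊕1⊕1⊕0 = 1
s4 (pos 4,5,6,7,12,13,14,15): 0⊕1⊕0⊕0⊕1⊕0⊕1⊕0 = 1
s8 (pos 8,9,10,11,12,13,14,15): 0⊕1⊕1⊕1⊕1⊕0⊕1⊕0 = 1
Syndrome s8…s1 = 1111 → error at position 15.
Flip position 15: 000010001111010 → 000010001111011
Read data bits from positions 3,5,6,7,9,10,11,12,13,14,15: 01001111011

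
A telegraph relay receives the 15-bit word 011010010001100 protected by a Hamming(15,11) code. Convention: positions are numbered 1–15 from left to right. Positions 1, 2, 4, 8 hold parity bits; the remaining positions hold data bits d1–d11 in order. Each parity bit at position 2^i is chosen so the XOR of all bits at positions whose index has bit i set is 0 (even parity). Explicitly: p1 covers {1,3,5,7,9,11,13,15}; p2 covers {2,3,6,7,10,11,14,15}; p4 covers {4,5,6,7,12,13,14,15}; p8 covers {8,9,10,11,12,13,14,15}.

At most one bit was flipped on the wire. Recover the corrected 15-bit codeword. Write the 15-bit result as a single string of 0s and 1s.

011010010001000

s1 (pos 1,3,5,7,9,11,13,15): 0⊕1⊕1⊕0⊕0⊕0⊕1⊕0 = 1
s2 (pos 2,3,6,7,10,11,14,15): 1⊕1⊕0⊕0⊕0⊕0⊕0⊕0 = 0
s4 (pos 4,5,6,7,12,13,14,15): 0⊕1⊕0⊕0⊕1⊕1⊕0⊕0 = 1
s8 (pos 8,9,10,11,12,13,14,15): 1⊕0⊕0⊕0⊕1⊕1⊕0⊕0 = 1
Syndrome s8…s1 = 1101 → error at position 13.
Flip position 13: 011010010001100 → 011010010001000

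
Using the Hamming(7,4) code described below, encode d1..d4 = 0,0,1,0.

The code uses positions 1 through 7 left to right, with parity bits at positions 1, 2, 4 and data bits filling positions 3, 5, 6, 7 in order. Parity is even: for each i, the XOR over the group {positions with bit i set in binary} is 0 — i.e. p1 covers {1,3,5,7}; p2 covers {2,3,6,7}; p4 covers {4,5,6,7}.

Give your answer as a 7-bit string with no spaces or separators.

Place data at non-parity positions: p1 p2 0 p4 0 1 0
p1 (pos 1,3,5,7): XOR of data positions = 0⊕0⊕0 = 0
p2 (pos 2,3,6,7): XOR of data positions = 0⊕1⊕0 = 1
p4 (pos 4,5,6,7): XOR of data positions = 0⊕1⊕0 = 1
Codeword: 0101010

0101010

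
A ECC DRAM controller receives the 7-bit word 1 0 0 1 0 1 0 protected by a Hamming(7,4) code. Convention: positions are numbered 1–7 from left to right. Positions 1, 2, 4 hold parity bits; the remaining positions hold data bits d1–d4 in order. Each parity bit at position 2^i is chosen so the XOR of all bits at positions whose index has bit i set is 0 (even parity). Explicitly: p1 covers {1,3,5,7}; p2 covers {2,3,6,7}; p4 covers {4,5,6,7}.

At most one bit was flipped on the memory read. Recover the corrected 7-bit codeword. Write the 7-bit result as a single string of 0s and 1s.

s1 (pos 1,3,5,7): 1⊕0⊕0⊕0 = 1
s2 (pos 2,3,6,7): 0⊕0⊕1⊕0 = 1
s4 (pos 4,5,6,7): 1⊕0⊕1⊕0 = 0
Syndrome s4…s1 = 011 → error at position 3.
Flip position 3: 1001010 → 1011010

1011010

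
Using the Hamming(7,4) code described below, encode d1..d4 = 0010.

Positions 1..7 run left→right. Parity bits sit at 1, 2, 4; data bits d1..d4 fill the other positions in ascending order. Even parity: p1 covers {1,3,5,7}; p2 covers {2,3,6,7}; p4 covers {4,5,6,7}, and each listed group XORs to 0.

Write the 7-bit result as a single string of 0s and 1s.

0101010

Place data at non-parity positions: p1 p2 0 p4 0 1 0
p1 (pos 1,3,5,7): XOR of data positions = 0⊕0⊕0 = 0
p2 (pos 2,3,6,7): XOR of data positions = 0⊕1⊕0 = 1
p4 (pos 4,5,6,7): XOR of data positions = 0⊕1⊕0 = 1
Codeword: 0101010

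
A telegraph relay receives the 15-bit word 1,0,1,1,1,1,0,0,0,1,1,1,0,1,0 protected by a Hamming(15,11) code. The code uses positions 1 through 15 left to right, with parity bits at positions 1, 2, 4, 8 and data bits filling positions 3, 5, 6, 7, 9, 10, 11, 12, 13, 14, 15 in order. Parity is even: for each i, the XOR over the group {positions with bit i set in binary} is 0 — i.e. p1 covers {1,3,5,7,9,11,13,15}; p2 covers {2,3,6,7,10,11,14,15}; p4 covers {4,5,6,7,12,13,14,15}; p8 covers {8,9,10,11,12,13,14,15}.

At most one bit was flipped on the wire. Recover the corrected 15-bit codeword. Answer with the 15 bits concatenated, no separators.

s1 (pos 1,3,5,7,9,11,13,15): 1⊕1⊕1⊕0⊕0⊕1⊕0⊕0 = 0
s2 (pos 2,3,6,7,10,11,14,15): 0⊕1⊕1⊕0⊕1⊕1⊕1⊕0 = 1
s4 (pos 4,5,6,7,12,13,14,15): 1⊕1⊕1⊕0⊕1⊕0⊕1⊕0 = 1
s8 (pos 8,9,10,11,12,13,14,15): 0⊕0⊕1⊕1⊕1⊕0⊕1⊕0 = 0
Syndrome s8…s1 = 0110 → error at position 6.
Flip position 6: 101111000111010 → 101110000111010

101110000111010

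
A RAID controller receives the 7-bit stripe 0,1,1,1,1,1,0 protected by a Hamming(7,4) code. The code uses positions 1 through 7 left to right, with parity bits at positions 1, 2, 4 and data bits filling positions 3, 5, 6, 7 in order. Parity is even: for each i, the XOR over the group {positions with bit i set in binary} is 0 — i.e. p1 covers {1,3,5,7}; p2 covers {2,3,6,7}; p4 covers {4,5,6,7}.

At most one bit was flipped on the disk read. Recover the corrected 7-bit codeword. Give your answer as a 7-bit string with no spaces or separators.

0111100

s1 (pos 1,3,5,7): 0⊕1⊕1⊕0 = 0
s2 (pos 2,3,6,7): 1⊕1⊕1⊕0 = 1
s4 (pos 4,5,6,7): 1⊕1⊕1⊕0 = 1
Syndrome s4…s1 = 110 → error at position 6.
Flip position 6: 0111110 → 0111100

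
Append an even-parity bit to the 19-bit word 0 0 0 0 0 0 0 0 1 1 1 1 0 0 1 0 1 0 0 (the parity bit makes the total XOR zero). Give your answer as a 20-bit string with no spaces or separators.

XOR of the 19 data bits: 0⊕0⊕0⊕0⊕0⊕0⊕0⊕0⊕1⊕1⊕1⊕1⊕0⊕0⊕1⊕0⊕1⊕0⊕0 = 0
Parity bit = 0 (so all 20 bits XOR to 0).

00000000111100101000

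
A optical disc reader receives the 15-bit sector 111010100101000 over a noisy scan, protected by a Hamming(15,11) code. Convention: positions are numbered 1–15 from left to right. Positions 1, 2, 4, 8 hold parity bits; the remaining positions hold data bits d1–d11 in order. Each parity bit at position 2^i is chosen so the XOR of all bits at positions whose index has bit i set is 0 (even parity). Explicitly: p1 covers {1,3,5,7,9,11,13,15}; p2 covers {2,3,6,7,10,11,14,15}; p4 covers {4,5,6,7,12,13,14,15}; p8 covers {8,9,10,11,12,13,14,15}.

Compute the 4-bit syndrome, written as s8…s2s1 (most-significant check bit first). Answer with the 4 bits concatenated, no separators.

0100

s1 (pos 1,3,5,7,9,11,13,15): 1⊕1⊕1⊕1⊕0⊕0⊕0⊕0 = 0
s2 (pos 2,3,6,7,10,11,14,15): 1⊕1⊕0⊕1⊕1⊕0⊕0⊕0 = 0
s4 (pos 4,5,6,7,12,13,14,15): 0⊕1⊕0⊕1⊕1⊕0⊕0⊕0 = 1
s8 (pos 8,9,10,11,12,13,14,15): 0⊕0⊕1⊕0⊕1⊕0⊕0⊕0 = 0
Syndrome s8…s1 = 0100 → error at position 4.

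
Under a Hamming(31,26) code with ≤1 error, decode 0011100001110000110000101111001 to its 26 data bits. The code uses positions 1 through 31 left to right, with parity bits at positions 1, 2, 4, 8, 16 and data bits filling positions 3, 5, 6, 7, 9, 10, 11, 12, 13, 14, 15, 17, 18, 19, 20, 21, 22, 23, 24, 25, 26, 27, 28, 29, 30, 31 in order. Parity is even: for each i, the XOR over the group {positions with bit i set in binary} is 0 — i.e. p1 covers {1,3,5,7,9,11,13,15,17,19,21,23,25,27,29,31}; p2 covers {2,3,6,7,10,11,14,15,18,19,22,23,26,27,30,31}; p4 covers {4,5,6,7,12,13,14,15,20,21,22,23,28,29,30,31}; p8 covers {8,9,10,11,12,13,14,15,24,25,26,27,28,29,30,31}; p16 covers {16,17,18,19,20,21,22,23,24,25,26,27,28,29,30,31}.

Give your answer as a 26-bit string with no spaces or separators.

s1 (pos 1,3,5,7,9,11,13,15,17,19,21,23,25,27,29,31): 0⊕1⊕1⊕0⊕0⊕1⊕0⊕0⊕1⊕0⊕0⊕1⊕1⊕1⊕0⊕1 = 0
s2 (pos 2,3,6,7,10,11,14,15,18,19,22,23,26,27,30,31): 0⊕1⊕0⊕0⊕1⊕1⊕0⊕0⊕1⊕0⊕0⊕1⊕1⊕1⊕0⊕1 = 0
s4 (pos 4,5,6,7,12,13,14,15,20,21,22,23,28,29,30,31): 1⊕1⊕0⊕0⊕1⊕0⊕0⊕0⊕0⊕0⊕0⊕1⊕1⊕0⊕0⊕1 = 0
s8 (pos 8,9,10,11,12,13,14,15,24,25,26,27,28,29,30,31): 0⊕0⊕1⊕1⊕1⊕0⊕0⊕0⊕0⊕1⊕1⊕1⊕1⊕0⊕0⊕1 = 0
s16 (pos 16,17,18,19,20,21,22,23,24,25,26,27,28,29,30,31): 0⊕1⊕1⊕0⊕0⊕0⊕0⊕1⊕0⊕1⊕1⊕1⊕1⊕0⊕0⊕1 = 0
Syndrome s16…s1 = 00000 → no error.
Read data bits from positions 3,5,6,7,9,10,11,12,13,14,15,17,18,19,20,21,22,23,24,25,26,27,28,29,30,31: 11000111000110000101111001

11000111000110000101111001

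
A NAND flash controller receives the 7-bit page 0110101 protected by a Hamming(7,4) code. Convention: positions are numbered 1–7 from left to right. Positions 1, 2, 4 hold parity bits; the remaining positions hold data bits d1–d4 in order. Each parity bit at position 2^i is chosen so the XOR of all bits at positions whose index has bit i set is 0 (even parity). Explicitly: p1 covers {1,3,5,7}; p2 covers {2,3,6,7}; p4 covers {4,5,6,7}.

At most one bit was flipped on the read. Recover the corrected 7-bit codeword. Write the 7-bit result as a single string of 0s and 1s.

s1 (pos 1,3,5,7): 0⊕1⊕1⊕1 = 1
s2 (pos 2,3,6,7): 1⊕1⊕0⊕1 = 1
s4 (pos 4,5,6,7): 0⊕1⊕0⊕1 = 0
Syndrome s4…s1 = 011 → error at position 3.
Flip position 3: 0110101 → 0100101

0100101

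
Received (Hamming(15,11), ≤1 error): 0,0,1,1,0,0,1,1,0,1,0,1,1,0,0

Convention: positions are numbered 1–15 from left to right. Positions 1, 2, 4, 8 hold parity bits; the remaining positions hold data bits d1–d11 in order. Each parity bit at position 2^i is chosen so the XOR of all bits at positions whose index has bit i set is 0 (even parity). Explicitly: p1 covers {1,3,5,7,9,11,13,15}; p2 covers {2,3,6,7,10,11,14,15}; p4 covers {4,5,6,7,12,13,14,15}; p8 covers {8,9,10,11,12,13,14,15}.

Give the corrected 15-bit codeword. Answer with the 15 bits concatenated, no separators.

s1 (pos 1,3,5,7,9,11,13,15): 0⊕1⊕0⊕1⊕0⊕0⊕1⊕0 = 1
s2 (pos 2,3,6,7,10,11,14,15): 0⊕1⊕0⊕1⊕1⊕0⊕0⊕0 = 1
s4 (pos 4,5,6,7,12,13,14,15): 1⊕0⊕0⊕1⊕1⊕1⊕0⊕0 = 0
s8 (pos 8,9,10,11,12,13,14,15): 1⊕0⊕1⊕0⊕1⊕1⊕0⊕0 = 0
Syndrome s8…s1 = 0011 → error at position 3.
Flip position 3: 001100110101100 → 000100110101100

000100110101100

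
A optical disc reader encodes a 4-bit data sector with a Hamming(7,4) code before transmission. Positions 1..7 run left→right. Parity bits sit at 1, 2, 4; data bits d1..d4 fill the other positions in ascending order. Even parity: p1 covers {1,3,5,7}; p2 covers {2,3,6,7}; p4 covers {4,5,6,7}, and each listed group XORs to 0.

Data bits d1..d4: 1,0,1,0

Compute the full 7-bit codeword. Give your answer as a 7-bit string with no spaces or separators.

1011010

Place data at non-parity positions: p1 p2 1 p4 0 1 0
p1 (pos 1,3,5,7): XOR of data positions = 1⊕0⊕0 = 1
p2 (pos 2,3,6,7): XOR of data positions = 1⊕1⊕0 = 0
p4 (pos 4,5,6,7): XOR of data positions = 0⊕1⊕0 = 1
Codeword: 1011010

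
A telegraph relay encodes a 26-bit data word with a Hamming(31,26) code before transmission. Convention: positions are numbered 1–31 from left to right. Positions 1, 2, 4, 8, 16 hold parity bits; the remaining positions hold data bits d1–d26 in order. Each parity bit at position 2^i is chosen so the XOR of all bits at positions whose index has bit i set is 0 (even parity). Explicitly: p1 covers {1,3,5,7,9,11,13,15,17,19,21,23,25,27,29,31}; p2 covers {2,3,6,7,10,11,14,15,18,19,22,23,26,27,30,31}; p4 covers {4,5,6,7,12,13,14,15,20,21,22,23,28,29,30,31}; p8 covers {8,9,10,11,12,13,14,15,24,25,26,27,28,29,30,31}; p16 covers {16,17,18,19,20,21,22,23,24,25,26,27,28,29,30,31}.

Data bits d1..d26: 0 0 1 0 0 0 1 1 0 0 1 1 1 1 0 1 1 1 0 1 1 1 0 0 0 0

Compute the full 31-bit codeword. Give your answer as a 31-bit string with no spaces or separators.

Place data at non-parity positions: p1 p2 0 p4 0 1 0 p8 0 0 1 1 0 0 1 p16 1 1 1 0 1 1 1 0 1 1 1 0 0 0 0
p1 (pos 1,3,5,7,9,11,13,15,17,19,21,23,25,27,29,31): XOR of data positions = 0⊕0⊕0⊕0⊕1⊕0⊕1⊕1⊕1⊕1⊕1⊕1⊕1⊕0⊕0 = 0
p2 (pos 2,3,6,7,10,11,14,15,18,19,22,23,26,27,30,31): XOR of data positions = 0⊕1⊕0⊕0⊕1⊕0⊕1⊕1⊕1⊕1⊕1⊕1⊕1⊕0⊕0 = 1
p4 (pos 4,5,6,7,12,13,14,15,20,21,22,23,28,29,30,31): XOR of data positions = 0⊕1⊕0⊕1⊕0⊕0⊕1⊕0⊕1⊕1⊕1⊕0⊕0⊕0⊕0 = 0
p8 (pos 8,9,10,11,12,13,14,15,24,25,26,27,28,29,30,31): XOR of data positions = 0⊕0⊕1⊕1⊕0⊕0⊕1⊕0⊕1⊕1⊕1⊕0⊕0⊕0⊕0 = 0
p16 (pos 16,17,18,19,20,21,22,23,24,25,26,27,28,29,30,31): XOR of data positions = 1⊕1⊕1⊕0⊕1⊕1⊕1⊕0⊕1⊕1⊕1⊕0⊕0⊕0⊕0 = 1
Codeword: 0100010000110011111011101110000

0100010000110011111011101110000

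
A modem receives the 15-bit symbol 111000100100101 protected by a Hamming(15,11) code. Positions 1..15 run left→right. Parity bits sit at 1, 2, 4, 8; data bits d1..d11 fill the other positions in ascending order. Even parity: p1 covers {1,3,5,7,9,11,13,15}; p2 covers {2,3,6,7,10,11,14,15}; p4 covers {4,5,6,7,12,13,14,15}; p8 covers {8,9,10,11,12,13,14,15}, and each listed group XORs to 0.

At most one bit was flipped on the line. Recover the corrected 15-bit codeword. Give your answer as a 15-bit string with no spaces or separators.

111000100100100

s1 (pos 1,3,5,7,9,11,13,15): 1⊕1⊕0⊕1⊕0⊕0⊕1⊕1 = 1
s2 (pos 2,3,6,7,10,11,14,15): 1⊕1⊕0⊕1⊕1⊕0⊕0⊕1 = 1
s4 (pos 4,5,6,7,12,13,14,15): 0⊕0⊕0⊕1⊕0⊕1⊕0⊕1 = 1
s8 (pos 8,9,10,11,12,13,14,15): 0⊕0⊕1⊕0⊕0⊕1⊕0⊕1 = 1
Syndrome s8…s1 = 1111 → error at position 15.
Flip position 15: 111000100100101 → 111000100100100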